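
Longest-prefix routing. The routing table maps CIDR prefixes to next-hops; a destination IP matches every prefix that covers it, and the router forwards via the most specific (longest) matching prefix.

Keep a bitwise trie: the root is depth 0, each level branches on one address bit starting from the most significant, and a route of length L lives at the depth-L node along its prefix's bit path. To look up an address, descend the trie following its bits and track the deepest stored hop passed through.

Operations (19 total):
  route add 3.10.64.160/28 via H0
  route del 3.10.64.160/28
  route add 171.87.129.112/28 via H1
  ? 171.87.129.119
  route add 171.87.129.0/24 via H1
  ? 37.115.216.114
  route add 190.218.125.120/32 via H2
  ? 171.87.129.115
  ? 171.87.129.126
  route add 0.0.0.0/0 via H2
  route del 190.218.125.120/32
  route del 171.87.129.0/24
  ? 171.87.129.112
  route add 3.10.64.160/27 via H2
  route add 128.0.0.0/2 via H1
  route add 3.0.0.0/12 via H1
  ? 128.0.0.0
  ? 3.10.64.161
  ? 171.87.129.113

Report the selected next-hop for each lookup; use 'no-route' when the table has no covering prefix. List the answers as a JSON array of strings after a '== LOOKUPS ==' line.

Trace:
  + 3.10.64.160/28 (H0) depth=28
  del 3.10.64.160/28 (clear depth 28)
  + 171.87.129.112/28 (H1) depth=28
  ? 171.87.129.119  path d0:-→d1:-→d2:-→d3:-→d4:-→d5:-→d6:-→d7:-→d8:-→d9:-→d10:-→d11:-→d12:-→d13:-→d14:-→d15:-→d16:-→d17:-→d18:-→d19:-→d20:-→d21:-→d22:-→d23:-→d24:-→d25:-→d26:-→d27:-→d28:H1  best=H1
  + 171.87.129.0/24 (H1) depth=24
  ? 37.115.216.114  path d0:-→d1:-→d2:-  best=no-route
  + 190.218.125.120/32 (H2) depth=32
  ? 171.87.129.115  path d0:-→d1:-→d2:-→d3:-→d4:-→d5:-→d6:-→d7:-→d8:-→d9:-→d10:-→d11:-→d12:-→d13:-→d14:-→d15:-→d16:-→d17:-→d18:-→d19:-→d20:-→d21:-→d22:-→d23:-→d24:H1→d25:-→d26:-→d27:-→d28:H1  best=H1
  ? 171.87.129.126  path d0:-→d1:-→d2:-→d3:-→d4:-→d5:-→d6:-→d7:-→d8:-→d9:-→d10:-→d11:-→d12:-→d13:-→d14:-→d15:-→d16:-→d17:-→d18:-→d19:-→d20:-→d21:-→d22:-→d23:-→d24:H1→d25:-→d26:-→d27:-→d28:H1  best=H1
  + 0.0.0.0/0 (H2) depth=0
  del 190.218.125.120/32 (clear depth 32)
  del 171.87.129.0/24 (clear depth 24)
  ? 171.87.129.112  path d0:H2→d1:-→d2:-→d3:-→d4:-→d5:-→d6:-→d7:-→d8:-→d9:-→d10:-→d11:-→d12:-→d13:-→d14:-→d15:-→d16:-→d17:-→d18:-→d19:-→d20:-→d21:-→d22:-→d23:-→d24:-→d25:-→d26:-→d27:-→d28:H1  best=H1
  + 3.10.64.160/27 (H2) depth=27
  + 128.0.0.0/2 (H1) depth=2
  + 3.0.0.0/12 (H1) depth=12
  ? 128.0.0.0  path d0:H2→d1:-→d2:H1  best=H1
  ? 3.10.64.161  path d0:H2→d1:-→d2:-→d3:-→d4:-→d5:-→d6:-→d7:-→d8:-→d9:-→d10:-→d11:-→d12:H1→d13:-→d14:-→d15:-→d16:-→d17:-→d18:-→d19:-→d20:-→d21:-→d22:-→d23:-→d24:-→d25:-→d26:-→d27:H2→d28:-  best=H2
  ? 171.87.129.113  path d0:H2→d1:-→d2:H1→d3:-→d4:-→d5:-→d6:-→d7:-→d8:-→d9:-→d10:-→d11:-→d12:-→d13:-→d14:-→d15:-→d16:-→d17:-→d18:-→d19:-→d20:-→d21:-→d22:-→d23:-→d24:-→d25:-→d26:-→d27:-→d28:H1  best=H1

== LOOKUPS ==
["H1","no-route","H1","H1","H1","H1","H2","H1"]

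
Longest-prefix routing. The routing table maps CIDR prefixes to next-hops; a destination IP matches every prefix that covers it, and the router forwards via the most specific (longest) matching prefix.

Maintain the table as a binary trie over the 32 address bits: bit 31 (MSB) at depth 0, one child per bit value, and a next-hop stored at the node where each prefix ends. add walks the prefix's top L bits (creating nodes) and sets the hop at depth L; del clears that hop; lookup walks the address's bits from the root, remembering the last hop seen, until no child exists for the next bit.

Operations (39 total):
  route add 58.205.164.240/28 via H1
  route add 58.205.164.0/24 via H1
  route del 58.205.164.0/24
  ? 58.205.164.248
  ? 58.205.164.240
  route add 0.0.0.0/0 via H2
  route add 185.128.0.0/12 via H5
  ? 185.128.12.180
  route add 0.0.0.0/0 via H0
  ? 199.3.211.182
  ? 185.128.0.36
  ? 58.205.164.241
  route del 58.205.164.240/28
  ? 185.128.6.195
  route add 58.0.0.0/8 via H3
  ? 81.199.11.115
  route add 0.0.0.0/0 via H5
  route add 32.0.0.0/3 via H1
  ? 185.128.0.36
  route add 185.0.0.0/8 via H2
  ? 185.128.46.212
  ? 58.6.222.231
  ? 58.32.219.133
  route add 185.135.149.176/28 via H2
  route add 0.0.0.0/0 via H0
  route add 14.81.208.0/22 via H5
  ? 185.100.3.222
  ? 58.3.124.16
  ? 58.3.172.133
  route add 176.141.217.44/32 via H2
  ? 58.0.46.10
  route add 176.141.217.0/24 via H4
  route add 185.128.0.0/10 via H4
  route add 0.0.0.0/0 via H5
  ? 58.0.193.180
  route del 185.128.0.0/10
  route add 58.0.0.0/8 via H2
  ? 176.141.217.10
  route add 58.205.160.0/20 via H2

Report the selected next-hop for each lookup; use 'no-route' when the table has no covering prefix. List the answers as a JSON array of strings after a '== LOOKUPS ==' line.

Apply in order:
  + 58.205.164.240/28 (H1) depth=28
  + 58.205.164.0/24 (H1) depth=24
  - 58.205.164.0/24 clear@24
  Q 58.205.164.248: descend 0011101011001101101001001111 ; hops seen [H1] ; pick H1
  Q 58.205.164.240: descend 0011101011001101101001001111 ; hops seen [H1] ; pick H1
  + 0.0.0.0/0 (H2) depth=0
  + 185.128.0.0/12 (H5) depth=12
  Q 185.128.12.180: descend 101110011000 ; hops seen [H2,H5] ; pick H5
  + 0.0.0.0/0 (H0) depth=0
  Q 199.3.211.182: descend 1 ; hops seen [H0] ; pick H0
  Q 185.128.0.36: descend 101110011000 ; hops seen [H0,H5] ; pick H5
  Q 58.205.164.241: descend 0011101011001101101001001111 ; hops seen [H0,H1] ; pick H1
  - 58.205.164.240/28 clear@28
  Q 185.128.6.195: descend 101110011000 ; hops seen [H0,H5] ; pick H5
  + 58.0.0.0/8 (H3) depth=8
  Q 81.199.11.115: descend 0 ; hops seen [H0] ; pick H0
  + 0.0.0.0/0 (H5) depth=0
  + 32.0.0.0/3 (H1) depth=3
  Q 185.128.0.36: descend 101110011000 ; hops seen [H5,H5] ; pick H5
  + 185.0.0.0/8 (H2) depth=8
  Q 185.128.46.212: descend 101110011000 ; hops seen [H5,H2,H5] ; pick H5
  Q 58.6.222.231: descend 00111010 ; hops seen [H5,H1,H3] ; pick H3
  Q 58.32.219.133: descend 00111010 ; hops seen [H5,H1,H3] ; pick H3
  + 185.135.149.176/28 (H2) depth=28
  + 0.0.0.0/0 (H0) depth=0
  + 14.81.208.0/22 (H5) depth=22
  Q 185.100.3.222: descend 10111001 ; hops seen [H0,H2] ; pick H2
  Q 58.3.124.16: descend 00111010 ; hops seen [H0,H1,H3] ; pick H3
  Q 58.3.172.133: descend 00111010 ; hops seen [H0,H1,H3] ; pick H3
  + 176.141.217.44/32 (H2) depth=32
  Q 58.0.46.10: descend 00111010 ; hops seen [H0,H1,H3] ; pick H3
  + 176.141.217.0/24 (H4) depth=24
  + 185.128.0.0/10 (H4) depth=10
  + 0.0.0.0/0 (H5) depth=0
  Q 58.0.193.180: descend 00111010 ; hops seen [H5,H1,H3] ; pick H3
  - 185.128.0.0/10 clear@10
  + 58.0.0.0/8 (H2) depth=8
  Q 176.141.217.10: descend 10110000100011011101100100 ; hops seen [H5,H4] ; pick H4
  + 58.205.160.0/20 (H2) depth=20

== LOOKUPS ==
["H1","H1","H5","H0","H5","H1","H5","H0","H5","H5","H3","H3","H2","H3","H3","H3","H3","H4"]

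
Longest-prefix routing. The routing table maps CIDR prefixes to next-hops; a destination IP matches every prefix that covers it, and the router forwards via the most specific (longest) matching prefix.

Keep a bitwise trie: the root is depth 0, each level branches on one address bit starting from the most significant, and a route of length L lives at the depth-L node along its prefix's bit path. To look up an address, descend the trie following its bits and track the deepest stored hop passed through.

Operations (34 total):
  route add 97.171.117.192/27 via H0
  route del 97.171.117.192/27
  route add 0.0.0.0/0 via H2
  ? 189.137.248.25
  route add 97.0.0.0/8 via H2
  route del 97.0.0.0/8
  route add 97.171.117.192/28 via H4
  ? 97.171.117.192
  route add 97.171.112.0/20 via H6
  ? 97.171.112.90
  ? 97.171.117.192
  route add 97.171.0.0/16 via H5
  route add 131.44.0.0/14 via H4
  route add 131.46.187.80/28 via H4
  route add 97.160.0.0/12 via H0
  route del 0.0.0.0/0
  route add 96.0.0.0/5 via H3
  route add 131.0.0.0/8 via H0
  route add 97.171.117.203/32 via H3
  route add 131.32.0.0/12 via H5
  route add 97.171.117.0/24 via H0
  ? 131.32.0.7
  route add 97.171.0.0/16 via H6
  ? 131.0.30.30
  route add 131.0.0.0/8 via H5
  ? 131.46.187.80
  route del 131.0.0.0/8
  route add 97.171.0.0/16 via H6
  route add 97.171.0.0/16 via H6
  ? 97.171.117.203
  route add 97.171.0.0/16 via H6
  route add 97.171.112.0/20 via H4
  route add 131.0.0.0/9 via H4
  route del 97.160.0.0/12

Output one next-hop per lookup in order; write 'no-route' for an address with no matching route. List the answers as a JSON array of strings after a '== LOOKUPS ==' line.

Trace:
  add 97.171.117.192/27 -> H0 at depth 27
  del 97.171.117.192/27 (clear depth 27)
  add 0.0.0.0/0 -> H2 at depth 0
  lookup 189.137.248.25: bits ε walk d0:H2 -> H2
  add 97.0.0.0/8 -> H2 at depth 8
  del 97.0.0.0/8 (clear depth 8)
  add 97.171.117.192/28 -> H4 at depth 28
  lookup 97.171.117.192: bits 0110000110101011011101011100 walk d0:H2→d1:-→d2:-→d3:-→d4:-→d5:-→d6:-→d7:-→d8:-→d9:-→d10:-→d11:-→d12:-→d13:-→d14:-→d15:-→d16:-→d17:-→d18:-→d19:-→d20:-→d21:-→d22:-→d23:-→d24:-→d25:-→d26:-→d27:-→d28:H4 -> H4
  add 97.171.112.0/20 -> H6 at depth 20
  lookup 97.171.112.90: bits 011000011010101101110 walk d0:H2→d1:-→d2:-→d3:-→d4:-→d5:-→d6:-→d7:-→d8:-→d9:-→d10:-→d11:-→d12:-→d13:-→d14:-→d15:-→d16:-→d17:-→d18:-→d19:-→d20:H6→d21:- -> H6
  lookup 97.171.117.192: bits 0110000110101011011101011100 walk d0:H2→d1:-→d2:-→d3:-→d4:-→d5:-→d6:-→d7:-→d8:-→d9:-→d10:-→d11:-→d12:-→d13:-→d14:-→d15:-→d16:-→d17:-→d18:-→d19:-→d20:H6→d21:-→d22:-→d23:-→d24:-→d25:-→d26:-→d27:-→d28:H4 -> H4
  add 97.171.0.0/16 -> H5 at depth 16
  add 131.44.0.0/14 -> H4 at depth 14
  add 131.46.187.80/28 -> H4 at depth 28
  add 97.160.0.0/12 -> H0 at depth 12
  del 0.0.0.0/0 (clear depth 0)
  add 96.0.0.0/5 -> H3 at depth 5
  add 131.0.0.0/8 -> H0 at depth 8
  add 97.171.117.203/32 -> H3 at depth 32
  add 131.32.0.0/12 -> H5 at depth 12
  add 97.171.117.0/24 -> H0 at depth 24
  lookup 131.32.0.7: bits 100000110010 walk d0:-→d1:-→d2:-→d3:-→d4:-→d5:-→d6:-→d7:-→d8:H0→d9:-→d10:-→d11:-→d12:H5 -> H5
  add 97.171.0.0/16 -> H6 at depth 16
  lookup 131.0.30.30: bits 1000001100 walk d0:-→d1:-→d2:-→d3:-→d4:-→d5:-→d6:-→d7:-→d8:H0→d9:-→d10:- -> H0
  add 131.0.0.0/8 -> H5 at depth 8
  lookup 131.46.187.80: bits 1000001100101110101110110101 walk d0:-→d1:-→d2:-→d3:-→d4:-→d5:-→d6:-→d7:-→d8:H5→d9:-→d10:-→d11:-→d12:H5→d13:-→d14:H4→d15:-→d16:-→d17:-→d18:-→d19:-→d20:-→d21:-→d22:-→d23:-→d24:-→d25:-→d26:-→d27:-→d28:H4 -> H4
  del 131.0.0.0/8 (clear depth 8)
  add 97.171.0.0/16 -> H6 at depth 16
  add 97.171.0.0/16 -> H6 at depth 16
  lookup 97.171.117.203: bits 01100001101010110111010111001011 walk d0:-→d1:-→d2:-→d3:-→d4:-→d5:H3→d6:-→d7:-→d8:-→d9:-→d10:-→d11:-→d12:H0→d13:-→d14:-→d15:-→d16:H6→d17:-→d18:-→d19:-→d20:H6→d21:-→d22:-→d23:-→d24:H0→d25:-→d26:-→d27:-→d28:H4→d29:-→d30:-→d31:-→d32:H3 -> H3
  add 97.171.0.0/16 -> H6 at depth 16
  add 97.171.112.0/20 -> H4 at depth 20
  add 131.0.0.0/9 -> H4 at depth 9
  del 97.160.0.0/12 (clear depth 12)

== LOOKUPS ==
["H2","H4","H6","H4","H5","H0","H4","H3"]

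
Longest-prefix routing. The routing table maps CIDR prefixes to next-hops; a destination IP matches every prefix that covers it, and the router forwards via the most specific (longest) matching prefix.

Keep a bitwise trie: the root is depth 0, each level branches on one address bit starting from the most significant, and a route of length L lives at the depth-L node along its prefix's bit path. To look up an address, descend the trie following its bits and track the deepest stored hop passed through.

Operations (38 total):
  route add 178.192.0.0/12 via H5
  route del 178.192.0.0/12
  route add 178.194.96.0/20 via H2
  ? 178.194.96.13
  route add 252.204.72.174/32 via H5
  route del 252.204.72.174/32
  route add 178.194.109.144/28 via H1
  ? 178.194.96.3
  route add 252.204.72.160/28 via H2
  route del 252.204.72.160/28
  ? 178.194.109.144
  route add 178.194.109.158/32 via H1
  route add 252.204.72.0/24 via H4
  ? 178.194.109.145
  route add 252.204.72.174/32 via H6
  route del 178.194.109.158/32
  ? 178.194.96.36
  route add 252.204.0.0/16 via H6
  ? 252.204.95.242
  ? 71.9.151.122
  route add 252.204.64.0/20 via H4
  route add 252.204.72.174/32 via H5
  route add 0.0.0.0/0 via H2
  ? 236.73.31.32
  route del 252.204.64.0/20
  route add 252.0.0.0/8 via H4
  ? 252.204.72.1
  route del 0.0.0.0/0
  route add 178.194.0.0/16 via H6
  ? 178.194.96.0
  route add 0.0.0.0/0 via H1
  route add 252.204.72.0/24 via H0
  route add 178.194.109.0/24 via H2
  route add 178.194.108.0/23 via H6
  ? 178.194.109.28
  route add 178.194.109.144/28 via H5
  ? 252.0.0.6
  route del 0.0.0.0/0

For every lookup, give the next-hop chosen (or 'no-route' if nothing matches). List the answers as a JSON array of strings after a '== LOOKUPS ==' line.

Trace:
  + 178.192.0.0/12 (H5) depth=12
  del 178.192.0.0/12 (clear depth 12)
  + 178.194.96.0/20 (H2) depth=20
  lookup 178.194.96.13: bits 10110010110000100110 walk d0:-→d1:-→d2:-→d3:-→d4:-→d5:-→d6:-→d7:-→d8:-→d9:-→d10:-→d11:-→d12:-→d13:-→d14:-→d15:-→d16:-→d17:-→d18:-→d19:-→d20:H2 -> H2
  + 252.204.72.174/32 (H5) depth=32
  del 252.204.72.174/32 (clear depth 32)
  + 178.194.109.144/28 (H1) depth=28
  lookup 178.194.96.3: bits 10110010110000100110 walk d0:-→d1:-→d2:-→d3:-→d4:-→d5:-→d6:-→d7:-→d8:-→d9:-→d10:-→d11:-→d12:-→d13:-→d14:-→d15:-→d16:-→d17:-→d18:-→d19:-→d20:H2 -> H2
  + 252.204.72.160/28 (H2) depth=28
  del 252.204.72.160/28 (clear depth 28)
  lookup 178.194.109.144: bits 1011001011000010011011011001 walk d0:-→d1:-→d2:-→d3:-→d4:-→d5:-→d6:-→d7:-→d8:-→d9:-→d10:-→d11:-→d12:-→d13:-→d14:-→d15:-→d16:-→d17:-→d18:-→d19:-→d20:H2→d21:-→d22:-→d23:-→d24:-→d25:-→d26:-→d27:-→d28:H1 -> H1
  + 178.194.109.158/32 (H1) depth=32
  + 252.204.72.0/24 (H4) depth=24
  lookup 178.194.109.145: bits 1011001011000010011011011001 walk d0:-→d1:-→d2:-→d3:-→d4:-→d5:-→d6:-→d7:-→d8:-→d9:-→d10:-→d11:-→d12:-→d13:-→d14:-→d15:-→d16:-→d17:-→d18:-→d19:-→d20:H2→d21:-→d22:-→d23:-→d24:-→d25:-→d26:-→d27:-→d28:H1 -> H1
  + 252.204.72.174/32 (H6) depth=32
  del 178.194.109.158/32 (clear depth 32)
  lookup 178.194.96.36: bits 10110010110000100110 walk d0:-→d1:-→d2:-→d3:-→d4:-→d5:-→d6:-→d7:-→d8:-→d9:-→d10:-→d11:-→d12:-→d13:-→d14:-→d15:-→d16:-→d17:-→d18:-→d19:-→d20:H2 -> H2
  + 252.204.0.0/16 (H6) depth=16
  lookup 252.204.95.242: bits 1111110011001100010 walk d0:-→d1:-→d2:-→d3:-→d4:-→d5:-→d6:-→d7:-→d8:-→d9:-→d10:-→d11:-→d12:-→d13:-→d14:-→d15:-→d16:H6→d17:-→d18:-→d19:- -> H6
  lookup 71.9.151.122: bits ε walk d0:- -> no-route
  + 252.204.64.0/20 (H4) depth=20
  + 252.204.72.174/32 (H5) depth=32
  + 0.0.0.0/0 (H2) depth=0
  lookup 236.73.31.32: bits 111 walk d0:H2→d1:-→d2:-→d3:- -> H2
  del 252.204.64.0/20 (clear depth 20)
  + 252.0.0.0/8 (H4) depth=8
  lookup 252.204.72.1: bits 111111001100110001001000 walk d0:H2→d1:-→d2:-→d3:-→d4:-→d5:-→d6:-→d7:-→d8:H4→d9:-→d10:-→d11:-→d12:-→d13:-→d14:-→d15:-→d16:H6→d17:-→d18:-→d19:-→d20:-→d21:-→d22:-→d23:-→d24:H4 -> H4
  del 0.0.0.0/0 (clear depth 0)
  + 178.194.0.0/16 (H6) depth=16
  lookup 178.194.96.0: bits 10110010110000100110 walk d0:-→d1:-→d2:-→d3:-→d4:-→d5:-→d6:-→d7:-→d8:-→d9:-→d10:-→d11:-→d12:-→d13:-→d14:-→d15:-→d16:H6→d17:-→d18:-→d19:-→d20:H2 -> H2
  + 0.0.0.0/0 (H1) depth=0
  + 252.204.72.0/24 (H0) depth=24
  + 178.194.109.0/24 (H2) depth=24
  + 178.194.108.0/23 (H6) depth=23
  lookup 178.194.109.28: bits 101100101100001001101101 walk d0:H1→d1:-→d2:-→d3:-→d4:-→d5:-→d6:-→d7:-→d8:-→d9:-→d10:-→d11:-→d12:-→d13:-→d14:-→d15:-→d16:H6→d17:-→d18:-→d19:-→d20:H2→d21:-→d22:-→d23:H6→d24:H2 -> H2
  + 178.194.109.144/28 (H5) depth=28
  lookup 252.0.0.6: bits 11111100 walk d0:H1→d1:-→d2:-→d3:-→d4:-→d5:-→d6:-→d7:-→d8:H4 -> H4
  del 0.0.0.0/0 (clear depth 0)

== LOOKUPS ==
["H2","H2","H1","H1","H2","H6","no-route","H2","H4","H2","H2","H4"]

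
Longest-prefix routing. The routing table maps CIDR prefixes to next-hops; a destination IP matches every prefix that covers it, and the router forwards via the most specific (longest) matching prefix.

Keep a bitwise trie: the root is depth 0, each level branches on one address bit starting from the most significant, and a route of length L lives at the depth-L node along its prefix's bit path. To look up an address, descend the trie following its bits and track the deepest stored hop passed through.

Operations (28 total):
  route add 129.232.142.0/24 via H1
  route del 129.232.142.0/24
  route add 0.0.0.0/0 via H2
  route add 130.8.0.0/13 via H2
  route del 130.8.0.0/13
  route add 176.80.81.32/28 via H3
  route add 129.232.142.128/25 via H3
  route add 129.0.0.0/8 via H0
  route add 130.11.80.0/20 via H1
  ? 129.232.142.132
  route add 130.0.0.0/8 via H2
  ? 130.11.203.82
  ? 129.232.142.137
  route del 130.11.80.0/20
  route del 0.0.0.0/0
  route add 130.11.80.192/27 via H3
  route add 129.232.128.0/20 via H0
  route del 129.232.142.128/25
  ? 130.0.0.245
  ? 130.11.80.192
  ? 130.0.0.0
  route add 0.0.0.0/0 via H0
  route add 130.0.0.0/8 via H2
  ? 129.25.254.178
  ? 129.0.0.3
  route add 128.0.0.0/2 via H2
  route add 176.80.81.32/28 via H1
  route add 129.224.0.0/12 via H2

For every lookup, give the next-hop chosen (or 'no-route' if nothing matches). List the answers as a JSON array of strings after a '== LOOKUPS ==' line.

Process each operation:
  add 129.232.142.0/24 -> H1 at depth 24
  - 129.232.142.0/24 clear@24
  add 0.0.0.0/0 -> H2 at depth 0
  add 130.8.0.0/13 -> H2 at depth 13
  - 130.8.0.0/13 clear@13
  add 176.80.81.32/28 -> H3 at depth 28
  add 129.232.142.128/25 -> H3 at depth 25
  add 129.0.0.0/8 -> H0 at depth 8
  add 130.11.80.0/20 -> H1 at depth 20
  lookup 129.232.142.132: bits 1000000111101000100011101 walk d0:H2→d1:-→d2:-→d3:-→d4:-→d5:-→d6:-→d7:-→d8:H0→d9:-→d10:-→d11:-→d12:-→d13:-→d14:-→d15:-→d16:-→d17:-→d18:-→d19:-→d20:-→d21:-→d22:-→d23:-→d24:-→d25:H3 -> H3
  add 130.0.0.0/8 -> H2 at depth 8
  lookup 130.11.203.82: bits 1000001000001011 walk d0:H2→d1:-→d2:-→d3:-→d4:-→d5:-→d6:-→d7:-→d8:H2→d9:-→d10:-→d11:-→d12:-→d13:-→d14:-→d15:-→d16:- -> H2
  lookup 129.232.142.137: bits 1000000111101000100011101 walk d0:H2→d1:-→d2:-→d3:-→d4:-→d5:-→d6:-→d7:-→d8:H0→d9:-→d10:-→d11:-→d12:-→d13:-→d14:-→d15:-→d16:-→d17:-→d18:-→d19:-→d20:-→d21:-→d22:-→d23:-→d24:-→d25:H3 -> H3
  - 130.11.80.0/20 clear@20
  - 0.0.0.0/0 clear@0
  add 130.11.80.192/27 -> H3 at depth 27
  add 129.232.128.0/20 -> H0 at depth 20
  - 129.232.142.128/25 clear@25
  lookup 130.0.0.245: bits 100000100000 walk d0:-→d1:-→d2:-→d3:-→d4:-→d5:-→d6:-→d7:-→d8:H2→d9:-→d10:-→d11:-→d12:- -> H2
  lookup 130.11.80.192: bits 100000100000101101010000110 walk d0:-→d1:-→d2:-→d3:-→d4:-→d5:-→d6:-→d7:-→d8:H2→d9:-→d10:-→d11:-→d12:-→d13:-→d14:-→d15:-→d16:-→d17:-→d18:-→d19:-→d20:-→d21:-→d22:-→d23:-→d24:-→d25:-→d26:-→d27:H3 -> H3
  lookup 130.0.0.0: bits 100000100000 walk d0:-→d1:-→d2:-→d3:-→d4:-→d5:-→d6:-→d7:-→d8:H2→d9:-→d10:-→d11:-→d12:- -> H2
  add 0.0.0.0/0 -> H0 at depth 0
  add 130.0.0.0/8 -> H2 at depth 8
  lookup 129.25.254.178: bits 10000001 walk d0:H0→d1:-→d2:-→d3:-→d4:-→d5:-→d6:-→d7:-→d8:H0 -> H0
  lookup 129.0.0.3: bits 10000001 walk d0:H0→d1:-→d2:-→d3:-→d4:-→d5:-→d6:-→d7:-→d8:H0 -> H0
  add 128.0.0.0/2 -> H2 at depth 2
  add 176.80.81.32/28 -> H1 at depth 28
  add 129.224.0.0/12 -> H2 at depth 12

== LOOKUPS ==
["H3","H2","H3","H2","H3","H2","H0","H0"]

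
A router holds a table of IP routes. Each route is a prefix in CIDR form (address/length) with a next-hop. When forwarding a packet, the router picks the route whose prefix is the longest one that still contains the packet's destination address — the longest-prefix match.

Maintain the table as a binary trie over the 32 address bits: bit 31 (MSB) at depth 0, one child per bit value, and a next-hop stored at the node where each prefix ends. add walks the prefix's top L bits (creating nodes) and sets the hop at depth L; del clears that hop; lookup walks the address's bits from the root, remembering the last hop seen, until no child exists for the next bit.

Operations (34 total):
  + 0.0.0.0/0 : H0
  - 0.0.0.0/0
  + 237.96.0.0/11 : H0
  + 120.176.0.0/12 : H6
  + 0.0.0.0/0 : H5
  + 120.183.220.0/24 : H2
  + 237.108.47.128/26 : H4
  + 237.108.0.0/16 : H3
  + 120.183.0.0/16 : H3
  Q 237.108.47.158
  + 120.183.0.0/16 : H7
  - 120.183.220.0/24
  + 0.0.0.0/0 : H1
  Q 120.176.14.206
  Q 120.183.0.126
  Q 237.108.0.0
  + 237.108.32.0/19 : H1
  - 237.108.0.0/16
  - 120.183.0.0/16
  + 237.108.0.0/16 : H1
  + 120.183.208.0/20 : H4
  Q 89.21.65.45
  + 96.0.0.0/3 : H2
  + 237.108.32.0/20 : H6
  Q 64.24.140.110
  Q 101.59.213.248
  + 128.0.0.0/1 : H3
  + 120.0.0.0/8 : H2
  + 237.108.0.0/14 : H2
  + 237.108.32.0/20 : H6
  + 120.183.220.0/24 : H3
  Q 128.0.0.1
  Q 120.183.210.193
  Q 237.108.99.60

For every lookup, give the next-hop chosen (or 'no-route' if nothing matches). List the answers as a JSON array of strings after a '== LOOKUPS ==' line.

Trace:
  add 0.0.0.0/0 -> H0 at depth 0
  del 0.0.0.0/0 (clear depth 0)
  add 237.96.0.0/11 -> H0 at depth 11
  add 120.176.0.0/12 -> H6 at depth 12
  add 0.0.0.0/0 -> H5 at depth 0
  add 120.183.220.0/24 -> H2 at depth 24
  add 237.108.47.128/26 -> H4 at depth 26
  add 237.108.0.0/16 -> H3 at depth 16
  add 120.183.0.0/16 -> H3 at depth 16
  lookup 237.108.47.158: bits 11101101011011000010111110 walk d0:H5→d1:-→d2:-→d3:-→d4:-→d5:-→d6:-→d7:-→d8:-→d9:-→d10:-→d11:H0→d12:-→d13:-→d14:-→d15:-→d16:H3→d17:-→d18:-→d19:-→d20:-→d21:-→d22:-→d23:-→d24:-→d25:-→d26:H4 -> H4
  add 120.183.0.0/16 -> H7 at depth 16
  del 120.183.220.0/24 (clear depth 24)
  add 0.0.0.0/0 -> H1 at depth 0
  lookup 120.176.14.206: bits 0111100010110 walk d0:H1→d1:-→d2:-→d3:-→d4:-→d5:-→d6:-→d7:-→d8:-→d9:-→d10:-→d11:-→d12:H6→d13:- -> H6
  lookup 120.183.0.126: bits 0111100010110111 walk d0:H1→d1:-→d2:-→d3:-→d4:-→d5:-→d6:-→d7:-→d8:-→d9:-→d10:-→d11:-→d12:H6→d13:-→d14:-→d15:-→d16:H7 -> H7
  lookup 237.108.0.0: bits 111011010110110000 walk d0:H1→d1:-→d2:-→d3:-→d4:-→d5:-→d6:-→d7:-→d8:-→d9:-→d10:-→d11:H0→d12:-→d13:-→d14:-→d15:-→d16:H3→d17:-→d18:- -> H3
  add 237.108.32.0/19 -> H1 at depth 19
  del 237.108.0.0/16 (clear depth 16)
  del 120.183.0.0/16 (clear depth 16)
  add 237.108.0.0/16 -> H1 at depth 16
  add 120.183.208.0/20 -> H4 at depth 20
  lookup 89.21.65.45: bits 01 walk d0:H1→d1:-→d2:- -> H1
  add 96.0.0.0/3 -> H2 at depth 3
  add 237.108.32.0/20 -> H6 at depth 20
  lookup 64.24.140.110: bits 01 walk d0:H1→d1:-→d2:- -> H1
  lookup 101.59.213.248: bits 011 walk d0:H1→d1:-→d2:-→d3:H2 -> H2
  add 128.0.0.0/1 -> H3 at depth 1
  add 120.0.0.0/8 -> H2 at depth 8
  add 237.108.0.0/14 -> H2 at depth 14
  add 237.108.32.0/20 -> H6 at depth 20
  add 120.183.220.0/24 -> H3 at depth 24
  lookup 128.0.0.1: bits 1 walk d0:H1→d1:H3 -> H3
  lookup 120.183.210.193: bits 01111000101101111101 walk d0:H1→d1:-→d2:-→d3:H2→d4:-→d5:-→d6:-→d7:-→d8:H2→d9:-→d10:-→d11:-→d12:H6→d13:-→d14:-→d15:-→d16:-→d17:-→d18:-→d19:-→d20:H4 -> H4
  lookup 237.108.99.60: bits 11101101011011000 walk d0:H1→d1:H3→d2:-→d3:-→d4:-→d5:-→d6:-→d7:-→d8:-→d9:-→d10:-→d11:H0→d12:-→d13:-→d14:H2→d15:-→d16:H1→d17:- -> H1

== LOOKUPS ==
["H4","H6","H7","H3","H1","H1","H2","H3","H4","H1"]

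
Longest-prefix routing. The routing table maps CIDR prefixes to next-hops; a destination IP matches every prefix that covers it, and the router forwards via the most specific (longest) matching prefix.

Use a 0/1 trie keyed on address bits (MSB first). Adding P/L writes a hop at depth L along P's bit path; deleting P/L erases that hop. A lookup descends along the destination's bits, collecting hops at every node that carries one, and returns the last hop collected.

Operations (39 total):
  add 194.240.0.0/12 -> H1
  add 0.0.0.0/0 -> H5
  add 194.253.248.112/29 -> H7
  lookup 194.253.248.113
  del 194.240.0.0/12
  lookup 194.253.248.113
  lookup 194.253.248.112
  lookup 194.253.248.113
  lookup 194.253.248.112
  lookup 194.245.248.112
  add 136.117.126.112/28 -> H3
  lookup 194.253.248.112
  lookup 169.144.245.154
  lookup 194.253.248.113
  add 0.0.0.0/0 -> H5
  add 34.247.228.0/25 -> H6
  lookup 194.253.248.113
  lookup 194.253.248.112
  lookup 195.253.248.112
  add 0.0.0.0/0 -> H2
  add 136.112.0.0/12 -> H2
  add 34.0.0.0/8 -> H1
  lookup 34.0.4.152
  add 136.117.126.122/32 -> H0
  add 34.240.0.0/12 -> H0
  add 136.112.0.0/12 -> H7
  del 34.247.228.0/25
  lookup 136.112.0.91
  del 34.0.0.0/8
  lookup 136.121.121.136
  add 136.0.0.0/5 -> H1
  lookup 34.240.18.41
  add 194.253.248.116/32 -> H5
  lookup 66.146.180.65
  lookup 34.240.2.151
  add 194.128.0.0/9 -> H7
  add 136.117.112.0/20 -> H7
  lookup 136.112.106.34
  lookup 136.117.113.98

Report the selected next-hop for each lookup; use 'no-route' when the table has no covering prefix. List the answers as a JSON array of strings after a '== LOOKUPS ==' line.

Process each operation:
  add 194.240.0.0/12 -> H1 at depth 12
  add 0.0.0.0/0 -> H5 at depth 0
  add 194.253.248.112/29 -> H7 at depth 29
  lookup 194.253.248.113: bits 11000010111111011111100001110 walk d0:H5→d1:-→d2:-→d3:-→d4:-→d5:-→d6:-→d7:-→d8:-→d9:-→d10:-→d11:-→d12:H1→d13:-→d14:-→d15:-→d16:-→d17:-→d18:-→d19:-→d20:-→d21:-→d22:-→d23:-→d24:-→d25:-→d26:-→d27:-→d28:-→d29:H7 -> H7
  del 194.240.0.0/12 (clear depth 12)
  lookup 194.253.248.113: bits 11000010111111011111100001110 walk d0:H5→d1:-→d2:-→d3:-→d4:-→d5:-→d6:-→d7:-→d8:-→d9:-→d10:-→d11:-→d12:-→d13:-→d14:-→d15:-→d16:-→d17:-→d18:-→d19:-→d20:-→d21:-→d22:-→d23:-→d24:-→d25:-→d26:-→d27:-→d28:-→d29:H7 -> H7
  lookup 194.253.248.112: bits 11000010111111011111100001110 walk d0:H5→d1:-→d2:-→d3:-→d4:-→d5:-→d6:-→d7:-→d8:-→d9:-→d10:-→d11:-→d12:-→d13:-→d14:-→d15:-→d16:-→d17:-→d18:-→d19:-→d20:-→d21:-→d22:-→d23:-→d24:-→d25:-→d26:-→d27:-→d28:-→d29:H7 -> H7
  lookup 194.253.248.113: bits 11000010111111011111100001110 walk d0:H5→d1:-→d2:-→d3:-→d4:-→d5:-→d6:-→d7:-→d8:-→d9:-→d10:-→d11:-→d12:-→d13:-→d14:-→d15:-→d16:-→d17:-→d18:-→d19:-→d20:-→d21:-→d22:-→d23:-→d24:-→d25:-→d26:-→d27:-→d28:-→d29:H7 -> H7
  lookup 194.253.248.112: bits 11000010111111011111100001110 walk d0:H5→d1:-→d2:-→d3:-→d4:-→d5:-→d6:-→d7:-→d8:-→d9:-→d10:-→d11:-→d12:-→d13:-→d14:-→d15:-→d16:-→d17:-→d18:-→d19:-→d20:-→d21:-→d22:-→d23:-→d24:-→d25:-→d26:-→d27:-→d28:-→d29:H7 -> H7
  lookup 194.245.248.112: bits 110000101111 walk d0:H5→d1:-→d2:-→d3:-→d4:-→d5:-→d6:-→d7:-→d8:-→d9:-→d10:-→d11:-→d12:- -> H5
  add 136.117.126.112/28 -> H3 at depth 28
  lookup 194.253.248.112: bits 11000010111111011111100001110 walk d0:H5→d1:-→d2:-→d3:-→d4:-→d5:-→d6:-→d7:-→d8:-→d9:-→d10:-→d11:-→d12:-→d13:-→d14:-→d15:-→d16:-→d17:-→d18:-→d19:-→d20:-→d21:-→d22:-→d23:-→d24:-→d25:-→d26:-→d27:-→d28:-→d29:H7 -> H7
  lookup 169.144.245.154: bits 10 walk d0:H5→d1:-→d2:- -> H5
  lookup 194.253.248.113: bits 11000010111111011111100001110 walk d0:H5→d1:-→d2:-→d3:-→d4:-→d5:-→d6:-→d7:-→d8:-→d9:-→d10:-→d11:-→d12:-→d13:-→d14:-→d15:-→d16:-→d17:-→d18:-→d19:-→d20:-→d21:-→d22:-→d23:-→d24:-→d25:-→d26:-→d27:-→d28:-→d29:H7 -> H7
  add 0.0.0.0/0 -> H5 at depth 0
  add 34.247.228.0/25 -> H6 at depth 25
  lookup 194.253.248.113: bits 11000010111111011111100001110 walk d0:H5→d1:-→d2:-→d3:-→d4:-→d5:-→d6:-→d7:-→d8:-→d9:-→d10:-→d11:-→d12:-→d13:-→d14:-→d15:-→d16:-→d17:-→d18:-→d19:-→d20:-→d21:-→d22:-→d23:-→d24:-→d25:-→d26:-→d27:-→d28:-→d29:H7 -> H7
  lookup 194.253.248.112: bits 11000010111111011111100001110 walk d0:H5→d1:-→d2:-→d3:-→d4:-→d5:-→d6:-→d7:-→d8:-→d9:-→d10:-→d11:-→d12:-→d13:-→d14:-→d15:-→d16:-→d17:-→d18:-→d19:-→d20:-→d21:-→d22:-→d23:-→d24:-→d25:-→d26:-→d27:-→d28:-→d29:H7 -> H7
  lookup 195.253.248.112: bits 1100001 walk d0:H5→d1:-→d2:-→d3:-→d4:-→d5:-→d6:-→d7:- -> H5
  add 0.0.0.0/0 -> H2 at depth 0
  add 136.112.0.0/12 -> H2 at depth 12
  add 34.0.0.0/8 -> H1 at depth 8
  lookup 34.0.4.152: bits 00100010 walk d0:H2→d1:-→d2:-→d3:-→d4:-→d5:-→d6:-→d7:-→d8:H1 -> H1
  add 136.117.126.122/32 -> H0 at depth 32
  add 34.240.0.0/12 -> H0 at depth 12
  add 136.112.0.0/12 -> H7 at depth 12
  del 34.247.228.0/25 (clear depth 25)
  lookup 136.112.0.91: bits 1000100001110 walk d0:H2→d1:-→d2:-→d3:-→d4:-→d5:-→d6:-→d7:-→d8:-→d9:-→d10:-→d11:-→d12:H7→d13:- -> H7
  del 34.0.0.0/8 (clear depth 8)
  lookup 136.121.121.136: bits 100010000111 walk d0:H2→d1:-→d2:-→d3:-→d4:-→d5:-→d6:-→d7:-→d8:-→d9:-→d10:-→d11:-→d12:H7 -> H7
  add 136.0.0.0/5 -> H1 at depth 5
  lookup 34.240.18.41: bits 0010001011110 walk d0:H2→d1:-→d2:-→d3:-→d4:-→d5:-→d6:-→d7:-→d8:-→d9:-→d10:-→d11:-→d12:H0→d13:- -> H0
  add 194.253.248.116/32 -> H5 at depth 32
  lookup 66.146.180.65: bits 0 walk d0:H2→d1:- -> H2
  lookup 34.240.2.151: bits 0010001011110 walk d0:H2→d1:-→d2:-→d3:-→d4:-→d5:-→d6:-→d7:-→d8:-→d9:-→d10:-→d11:-→d12:H0→d13:- -> H0
  add 194.128.0.0/9 -> H7 at depth 9
  add 136.117.112.0/20 -> H7 at depth 20
  lookup 136.112.106.34: bits 1000100001110 walk d0:H2→d1:-→d2:-→d3:-→d4:-→d5:H1→d6:-→d7:-→d8:-→d9:-→d10:-→d11:-→d12:H7→d13:- -> H7
  lookup 136.117.113.98: bits 10001000011101010111 walk d0:H2→d1:-→d2:-→d3:-→d4:-→d5:H1→d6:-→d7:-→d8:-→d9:-→d10:-→d11:-→d12:H7→d13:-→d14:-→d15:-→d16:-→d17:-→d18:-→d19:-→d20:H7 -> H7

== LOOKUPS ==
["H7","H7","H7","H7","H7","H5","H7","H5","H7","H7","H7","H5","H1","H7","H7","H0","H2","H0","H7","H7"]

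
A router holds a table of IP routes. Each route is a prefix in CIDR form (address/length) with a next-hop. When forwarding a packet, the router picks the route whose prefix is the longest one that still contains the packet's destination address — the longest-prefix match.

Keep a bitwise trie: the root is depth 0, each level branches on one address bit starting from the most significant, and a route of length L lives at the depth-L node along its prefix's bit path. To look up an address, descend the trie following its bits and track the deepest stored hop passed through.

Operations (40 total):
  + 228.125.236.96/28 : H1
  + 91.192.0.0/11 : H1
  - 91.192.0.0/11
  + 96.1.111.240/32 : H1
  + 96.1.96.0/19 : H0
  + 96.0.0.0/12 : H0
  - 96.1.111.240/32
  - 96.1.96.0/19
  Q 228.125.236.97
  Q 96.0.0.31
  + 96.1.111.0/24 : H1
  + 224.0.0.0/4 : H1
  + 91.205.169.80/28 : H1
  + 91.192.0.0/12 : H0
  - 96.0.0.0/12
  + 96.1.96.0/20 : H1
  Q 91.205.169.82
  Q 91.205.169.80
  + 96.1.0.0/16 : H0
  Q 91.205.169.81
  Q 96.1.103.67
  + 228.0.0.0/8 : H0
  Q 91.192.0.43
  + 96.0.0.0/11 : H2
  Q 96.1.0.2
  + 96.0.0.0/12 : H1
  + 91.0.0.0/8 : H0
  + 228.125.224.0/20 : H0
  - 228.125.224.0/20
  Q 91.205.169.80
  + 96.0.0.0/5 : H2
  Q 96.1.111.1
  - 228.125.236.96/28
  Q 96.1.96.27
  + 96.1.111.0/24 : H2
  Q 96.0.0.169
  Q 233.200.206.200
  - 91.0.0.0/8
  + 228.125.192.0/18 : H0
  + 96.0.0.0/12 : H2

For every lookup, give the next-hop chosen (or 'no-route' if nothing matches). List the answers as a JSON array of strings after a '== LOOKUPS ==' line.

Trace:
  + 228.125.236.96/28 (H1) depth=28
  + 91.192.0.0/11 (H1) depth=11
  - 91.192.0.0/11 clear@11
  + 96.1.111.240/32 (H1) depth=32
  + 96.1.96.0/19 (H0) depth=19
  + 96.0.0.0/12 (H0) depth=12
  - 96.1.111.240/32 clear@32
  - 96.1.96.0/19 clear@19
  ? 228.125.236.97  path d0:-→d1:-→d2:-→d3:-→d4:-→d5:-→d6:-→d7:-→d8:-→d9:-→d10:-→d11:-→d12:-→d13:-→d14:-→d15:-→d16:-→d17:-→d18:-→d19:-→d20:-→d21:-→d22:-→d23:-→d24:-→d25:-→d26:-→d27:-→d28:H1  best=H1
  ? 96.0.0.31  path d0:-→d1:-→d2:-→d3:-→d4:-→d5:-→d6:-→d7:-→d8:-→d9:-→d10:-→d11:-→d12:H0→d13:-→d14:-→d15:-  best=H0
  + 96.1.111.0/24 (H1) depth=24
  + 224.0.0.0/4 (H1) depth=4
  + 91.205.169.80/28 (H1) depth=28
  + 91.192.0.0/12 (H0) depth=12
  - 96.0.0.0/12 clear@12
  + 96.1.96.0/20 (H1) depth=20
  ? 91.205.169.82  path d0:-→d1:-→d2:-→d3:-→d4:-→d5:-→d6:-→d7:-→d8:-→d9:-→d10:-→d11:-→d12:H0→d13:-→d14:-→d15:-→d16:-→d17:-→d18:-→d19:-→d20:-→d21:-→d22:-→d23:-→d24:-→d25:-→d26:-→d27:-→d28:H1  best=H1
  ? 91.205.169.80  path d0:-→d1:-→d2:-→d3:-→d4:-→d5:-→d6:-→d7:-→d8:-→d9:-→d10:-→d11:-→d12:H0→d13:-→d14:-→d15:-→d16:-→d17:-→d18:-→d19:-→d20:-→d21:-→d22:-→d23:-→d24:-→d25:-→d26:-→d27:-→d28:H1  best=H1
  + 96.1.0.0/16 (H0) depth=16
  ? 91.205.169.81  path d0:-→d1:-→d2:-→d3:-→d4:-→d5:-→d6:-→d7:-→d8:-→d9:-→d10:-→d11:-→d12:H0→d13:-→d14:-→d15:-→d16:-→d17:-→d18:-→d19:-→d20:-→d21:-→d22:-→d23:-→d24:-→d25:-→d26:-→d27:-→d28:H1  best=H1
  ? 96.1.103.67  path d0:-→d1:-→d2:-→d3:-→d4:-→d5:-→d6:-→d7:-→d8:-→d9:-→d10:-→d11:-→d12:-→d13:-→d14:-→d15:-→d16:H0→d17:-→d18:-→d19:-→d20:H1  best=H1
  + 228.0.0.0/8 (H0) depth=8
  ? 91.192.0.43  path d0:-→d1:-→d2:-→d3:-→d4:-→d5:-→d6:-→d7:-→d8:-→d9:-→d10:-→d11:-→d12:H0  best=H0
  + 96.0.0.0/11 (H2) depth=11
  ? 96.1.0.2  path d0:-→d1:-→d2:-→d3:-→d4:-→d5:-→d6:-→d7:-→d8:-→d9:-→d10:-→d11:H2→d12:-→d13:-→d14:-→d15:-→d16:H0→d17:-  best=H0
  + 96.0.0.0/12 (H1) depth=12
  + 91.0.0.0/8 (H0) depth=8
  + 228.125.224.0/20 (H0) depth=20
  - 228.125.224.0/20 clear@20
  ? 91.205.169.80  path d0:-→d1:-→d2:-→d3:-→d4:-→d5:-→d6:-→d7:-→d8:H0→d9:-→d10:-→d11:-→d12:H0→d13:-→d14:-→d15:-→d16:-→d17:-→d18:-→d19:-→d20:-→d21:-→d22:-→d23:-→d24:-→d25:-→d26:-→d27:-→d28:H1  best=H1
  + 96.0.0.0/5 (H2) depth=5
  ? 96.1.111.1  path d0:-→d1:-→d2:-→d3:-→d4:-→d5:H2→d6:-→d7:-→d8:-→d9:-→d10:-→d11:H2→d12:H1→d13:-→d14:-→d15:-→d16:H0→d17:-→d18:-→d19:-→d20:H1→d21:-→d22:-→d23:-→d24:H1  best=H1
  - 228.125.236.96/28 clear@28
  ? 96.1.96.27  path d0:-→d1:-→d2:-→d3:-→d4:-→d5:H2→d6:-→d7:-→d8:-→d9:-→d10:-→d11:H2→d12:H1→d13:-→d14:-→d15:-→d16:H0→d17:-→d18:-→d19:-→d20:H1  best=H1
  + 96.1.111.0/24 (H2) depth=24
  ? 96.0.0.169  path d0:-→d1:-→d2:-→d3:-→d4:-→d5:H2→d6:-→d7:-→d8:-→d9:-→d10:-→d11:H2→d12:H1→d13:-→d14:-→d15:-  best=H1
  ? 233.200.206.200  path d0:-→d1:-→d2:-→d3:-→d4:H1  best=H1
  - 91.0.0.0/8 clear@8
  + 228.125.192.0/18 (H0) depth=18
  + 96.0.0.0/12 (H2) depth=12

== LOOKUPS ==
["H1","H0","H1","H1","H1","H1","H0","H0","H1","H1","H1","H1","H1"]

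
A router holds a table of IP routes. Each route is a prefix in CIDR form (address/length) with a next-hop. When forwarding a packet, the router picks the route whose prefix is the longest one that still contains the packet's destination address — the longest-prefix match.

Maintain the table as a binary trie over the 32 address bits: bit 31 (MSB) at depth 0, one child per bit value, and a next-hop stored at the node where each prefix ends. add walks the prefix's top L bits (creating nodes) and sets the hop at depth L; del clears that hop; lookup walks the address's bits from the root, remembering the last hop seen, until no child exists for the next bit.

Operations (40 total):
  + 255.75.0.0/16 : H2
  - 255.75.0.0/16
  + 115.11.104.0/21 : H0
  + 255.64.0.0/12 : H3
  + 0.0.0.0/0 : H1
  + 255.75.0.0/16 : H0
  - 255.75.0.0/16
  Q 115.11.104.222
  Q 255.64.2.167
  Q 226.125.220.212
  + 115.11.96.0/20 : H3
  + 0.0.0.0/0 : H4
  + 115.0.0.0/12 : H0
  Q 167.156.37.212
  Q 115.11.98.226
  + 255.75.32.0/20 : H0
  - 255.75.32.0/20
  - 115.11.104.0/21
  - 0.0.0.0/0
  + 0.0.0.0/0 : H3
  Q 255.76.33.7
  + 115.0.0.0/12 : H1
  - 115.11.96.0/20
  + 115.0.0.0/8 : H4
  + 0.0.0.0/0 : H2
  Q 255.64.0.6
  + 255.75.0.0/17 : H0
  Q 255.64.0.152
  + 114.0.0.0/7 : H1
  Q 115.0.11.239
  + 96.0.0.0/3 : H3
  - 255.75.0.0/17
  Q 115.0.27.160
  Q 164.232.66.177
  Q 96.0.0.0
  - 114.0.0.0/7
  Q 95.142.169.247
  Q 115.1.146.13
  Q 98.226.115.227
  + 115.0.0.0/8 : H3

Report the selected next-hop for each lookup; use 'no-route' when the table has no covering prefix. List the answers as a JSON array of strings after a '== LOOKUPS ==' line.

Apply in order:
  + 255.75.0.0/16 (H2) depth=16
  del 255.75.0.0/16 (clear depth 16)
  + 115.11.104.0/21 (H0) depth=21
  + 255.64.0.0/12 (H3) depth=12
  + 0.0.0.0/0 (H1) depth=0
  + 255.75.0.0/16 (H0) depth=16
  del 255.75.0.0/16 (clear depth 16)
  lookup 115.11.104.222: bits 011100110000101101101 walk d0:H1→d1:-→d2:-→d3:-→d4:-→d5:-→d6:-→d7:-→d8:-→d9:-→d10:-→d11:-→d12:-→d13:-→d14:-→d15:-→d16:-→d17:-→d18:-→d19:-→d20:-→d21:H0 -> H0
  lookup 255.64.2.167: bits 111111110100 walk d0:H1→d1:-→d2:-→d3:-→d4:-→d5:-→d6:-→d7:-→d8:-→d9:-→d10:-→d11:-→d12:H3 -> H3
  lookup 226.125.220.212: bits 111 walk d0:H1→d1:-→d2:-→d3:- -> H1
  + 115.11.96.0/20 (H3) depth=20
  + 0.0.0.0/0 (H4) depth=0
  + 115.0.0.0/12 (H0) depth=12
  lookup 167.156.37.212: bits 1 walk d0:H4→d1:- -> H4
  lookup 115.11.98.226: bits 01110011000010110110 walk d0:H4→d1:-→d2:-→d3:-→d4:-→d5:-→d6:-→d7:-→d8:-→d9:-→d10:-→d11:-→d12:H0→d13:-→d14:-→d15:-→d16:-→d17:-→d18:-→d19:-→d20:H3 -> H3
  + 255.75.32.0/20 (H0) depth=20
  del 255.75.32.0/20 (clear depth 20)
  del 115.11.104.0/21 (clear depth 21)
  del 0.0.0.0/0 (clear depth 0)
  + 0.0.0.0/0 (H3) depth=0
  lookup 255.76.33.7: bits 1111111101001 walk d0:H3→d1:-→d2:-→d3:-→d4:-→d5:-→d6:-→d7:-→d8:-→d9:-→d10:-→d11:-→d12:H3→d13:- -> H3
  + 115.0.0.0/12 (H1) depth=12
  del 115.11.96.0/20 (clear depth 20)
  + 115.0.0.0/8 (H4) depth=8
  + 0.0.0.0/0 (H2) depth=0
  lookup 255.64.0.6: bits 111111110100 walk d0:H2→d1:-→d2:-→d3:-→d4:-→d5:-→d6:-→d7:-→d8:-→d9:-→d10:-→d11:-→d12:H3 -> H3
  + 255.75.0.0/17 (H0) depth=17
  lookup 255.64.0.152: bits 111111110100 walk d0:H2→d1:-→d2:-→d3:-→d4:-→d5:-→d6:-→d7:-→d8:-→d9:-→d10:-→d11:-→d12:H3 -> H3
  + 114.0.0.0/7 (H1) depth=7
  lookup 115.0.11.239: bits 011100110000 walk d0:H2→d1:-→d2:-→d3:-→d4:-→d5:-→d6:-→d7:H1→d8:H4→d9:-→d10:-→d11:-→d12:H1 -> H1
  + 96.0.0.0/3 (H3) depth=3
  del 255.75.0.0/17 (clear depth 17)
  lookup 115.0.27.160: bits 011100110000 walk d0:H2→d1:-→d2:-→d3:H3→d4:-→d5:-→d6:-→d7:H1→d8:H4→d9:-→d10:-→d11:-→d12:H1 -> H1
  lookup 164.232.66.177: bits 1 walk d0:H2→d1:- -> H2
  lookup 96.0.0.0: bits 011 walk d0:H2→d1:-→d2:-→d3:H3 -> H3
  del 114.0.0.0/7 (clear depth 7)
  lookup 95.142.169.247: bits 01 walk d0:H2→d1:-→d2:- -> H2
  lookup 115.1.146.13: bits 011100110000 walk d0:H2→d1:-→d2:-→d3:H3→d4:-→d5:-→d6:-→d7:-→d8:H4→d9:-→d10:-→d11:-→d12:H1 -> H1
  lookup 98.226.115.227: bits 011 walk d0:H2→d1:-→d2:-→d3:H3 -> H3
  + 115.0.0.0/8 (H3) depth=8

== LOOKUPS ==
["H0","H3","H1","H4","H3","H3","H3","H3","H1","H1","H2","H3","H2","H1","H3"]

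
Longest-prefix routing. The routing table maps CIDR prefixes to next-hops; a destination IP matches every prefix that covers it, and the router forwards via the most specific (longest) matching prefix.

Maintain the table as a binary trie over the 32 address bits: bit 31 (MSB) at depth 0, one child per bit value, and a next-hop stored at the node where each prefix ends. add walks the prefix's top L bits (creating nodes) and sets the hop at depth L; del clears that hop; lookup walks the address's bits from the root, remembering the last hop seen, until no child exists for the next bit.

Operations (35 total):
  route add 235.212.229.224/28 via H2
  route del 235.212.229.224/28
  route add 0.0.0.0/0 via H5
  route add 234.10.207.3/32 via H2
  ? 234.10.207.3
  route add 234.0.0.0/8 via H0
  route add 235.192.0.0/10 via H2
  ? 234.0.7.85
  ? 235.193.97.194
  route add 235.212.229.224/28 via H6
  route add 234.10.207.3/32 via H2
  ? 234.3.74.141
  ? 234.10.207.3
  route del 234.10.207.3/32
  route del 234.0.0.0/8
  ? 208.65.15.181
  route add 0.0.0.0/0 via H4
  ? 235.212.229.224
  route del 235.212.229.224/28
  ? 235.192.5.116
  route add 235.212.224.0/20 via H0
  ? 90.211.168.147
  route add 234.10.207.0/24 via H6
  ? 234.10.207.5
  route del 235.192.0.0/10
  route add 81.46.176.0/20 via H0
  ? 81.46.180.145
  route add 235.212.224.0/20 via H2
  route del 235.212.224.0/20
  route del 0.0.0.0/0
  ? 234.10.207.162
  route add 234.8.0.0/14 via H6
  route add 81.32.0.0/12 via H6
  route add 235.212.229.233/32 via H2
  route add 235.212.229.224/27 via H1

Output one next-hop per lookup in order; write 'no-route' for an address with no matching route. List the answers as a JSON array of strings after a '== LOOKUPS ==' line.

Trace:
  + 235.212.229.224/28 (H2) depth=28
  del 235.212.229.224/28 (clear depth 28)
  + 0.0.0.0/0 (H5) depth=0
  + 234.10.207.3/32 (H2) depth=32
  Q 234.10.207.3: descend 11101010000010101100111100000011 ; hops seen [H5,H2] ; pick H2
  + 234.0.0.0/8 (H0) depth=8
  + 235.192.0.0/10 (H2) depth=10
  Q 234.0.7.85: descend 111010100000 ; hops seen [H5,H0] ; pick H0
  Q 235.193.97.194: descend 11101011110 ; hops seen [H5,H2] ; pick H2
  + 235.212.229.224/28 (H6) depth=28
  + 234.10.207.3/32 (H2) depth=32
  Q 234.3.74.141: descend 111010100000 ; hops seen [H5,H0] ; pick H0
  Q 234.10.207.3: descend 11101010000010101100111100000011 ; hops seen [H5,H0,H2] ; pick H2
  del 234.10.207.3/32 (clear depth 32)
  del 234.0.0.0/8 (clear depth 8)
  Q 208.65.15.181: descend 11 ; hops seen [H5] ; pick H5
  + 0.0.0.0/0 (H4) depth=0
  Q 235.212.229.224: descend 1110101111010100111001011110 ; hops seen [H4,H2,H6] ; pick H6
  del 235.212.229.224/28 (clear depth 28)
  Q 235.192.5.116: descend 11101011110 ; hops seen [H4,H2] ; pick H2
  + 235.212.224.0/20 (H0) depth=20
  Q 90.211.168.147: descend ε ; hops seen [H4] ; pick H4
  + 234.10.207.0/24 (H6) depth=24
  Q 234.10.207.5: descend 11101010000010101100111100000 ; hops seen [H4,H6] ; pick H6
  del 235.192.0.0/10 (clear depth 10)
  + 81.46.176.0/20 (H0) depth=20
  Q 81.46.180.145: descend 01010001001011101011 ; hops seen [H4,H0] ; pick H0
  + 235.212.224.0/20 (H2) depth=20
  del 235.212.224.0/20 (clear depth 20)
  del 0.0.0.0/0 (clear depth 0)
  Q 234.10.207.162: descend 111010100000101011001111 ; hops seen [H6] ; pick H6
  + 234.8.0.0/14 (H6) depth=14
  + 81.32.0.0/12 (H6) depth=12
  + 235.212.229.233/32 (H2) depth=32
  + 235.212.229.224/27 (H1) depth=27

== LOOKUPS ==
["H2","H0","H2","H0","H2","H5","H6","H2","H4","H6","H0","H6"]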